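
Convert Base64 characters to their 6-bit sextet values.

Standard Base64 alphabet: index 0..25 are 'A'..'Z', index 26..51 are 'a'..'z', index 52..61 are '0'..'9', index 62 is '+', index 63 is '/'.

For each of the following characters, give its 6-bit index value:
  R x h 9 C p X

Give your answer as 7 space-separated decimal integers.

'R': A..Z range, ord('R') − ord('A') = 17
'x': a..z range, 26 + ord('x') − ord('a') = 49
'h': a..z range, 26 + ord('h') − ord('a') = 33
'9': 0..9 range, 52 + ord('9') − ord('0') = 61
'C': A..Z range, ord('C') − ord('A') = 2
'p': a..z range, 26 + ord('p') − ord('a') = 41
'X': A..Z range, ord('X') − ord('A') = 23

Answer: 17 49 33 61 2 41 23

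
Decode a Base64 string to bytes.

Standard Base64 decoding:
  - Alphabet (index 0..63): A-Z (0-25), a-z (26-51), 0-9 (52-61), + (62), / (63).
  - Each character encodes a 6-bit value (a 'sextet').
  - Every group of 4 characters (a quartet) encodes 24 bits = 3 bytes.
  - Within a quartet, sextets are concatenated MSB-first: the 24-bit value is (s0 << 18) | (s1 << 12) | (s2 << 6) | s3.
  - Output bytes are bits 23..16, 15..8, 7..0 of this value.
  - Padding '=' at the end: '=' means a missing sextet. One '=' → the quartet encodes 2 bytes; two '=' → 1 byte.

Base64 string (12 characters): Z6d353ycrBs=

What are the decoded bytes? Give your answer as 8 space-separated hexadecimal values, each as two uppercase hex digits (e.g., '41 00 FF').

After char 0 ('Z'=25): chars_in_quartet=1 acc=0x19 bytes_emitted=0
After char 1 ('6'=58): chars_in_quartet=2 acc=0x67A bytes_emitted=0
After char 2 ('d'=29): chars_in_quartet=3 acc=0x19E9D bytes_emitted=0
After char 3 ('3'=55): chars_in_quartet=4 acc=0x67A777 -> emit 67 A7 77, reset; bytes_emitted=3
After char 4 ('5'=57): chars_in_quartet=1 acc=0x39 bytes_emitted=3
After char 5 ('3'=55): chars_in_quartet=2 acc=0xE77 bytes_emitted=3
After char 6 ('y'=50): chars_in_quartet=3 acc=0x39DF2 bytes_emitted=3
After char 7 ('c'=28): chars_in_quartet=4 acc=0xE77C9C -> emit E7 7C 9C, reset; bytes_emitted=6
After char 8 ('r'=43): chars_in_quartet=1 acc=0x2B bytes_emitted=6
After char 9 ('B'=1): chars_in_quartet=2 acc=0xAC1 bytes_emitted=6
After char 10 ('s'=44): chars_in_quartet=3 acc=0x2B06C bytes_emitted=6
Padding '=': partial quartet acc=0x2B06C -> emit AC 1B; bytes_emitted=8

Answer: 67 A7 77 E7 7C 9C AC 1B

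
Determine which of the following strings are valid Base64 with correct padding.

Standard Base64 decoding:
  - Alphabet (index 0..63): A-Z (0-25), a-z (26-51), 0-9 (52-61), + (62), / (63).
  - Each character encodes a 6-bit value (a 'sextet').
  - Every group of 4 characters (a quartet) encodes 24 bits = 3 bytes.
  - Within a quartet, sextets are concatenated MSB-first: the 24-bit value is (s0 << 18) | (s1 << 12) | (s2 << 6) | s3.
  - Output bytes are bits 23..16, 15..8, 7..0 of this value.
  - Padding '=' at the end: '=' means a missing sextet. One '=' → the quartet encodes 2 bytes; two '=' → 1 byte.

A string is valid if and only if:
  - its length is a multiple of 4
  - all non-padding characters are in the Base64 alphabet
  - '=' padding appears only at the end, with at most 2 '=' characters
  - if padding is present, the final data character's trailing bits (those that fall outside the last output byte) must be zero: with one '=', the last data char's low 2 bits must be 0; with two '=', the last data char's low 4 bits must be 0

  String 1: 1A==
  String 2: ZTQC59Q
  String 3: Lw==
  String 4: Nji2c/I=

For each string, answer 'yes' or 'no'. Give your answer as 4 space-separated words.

String 1: '1A==' → valid
String 2: 'ZTQC59Q' → invalid (len=7 not mult of 4)
String 3: 'Lw==' → valid
String 4: 'Nji2c/I=' → valid

Answer: yes no yes yes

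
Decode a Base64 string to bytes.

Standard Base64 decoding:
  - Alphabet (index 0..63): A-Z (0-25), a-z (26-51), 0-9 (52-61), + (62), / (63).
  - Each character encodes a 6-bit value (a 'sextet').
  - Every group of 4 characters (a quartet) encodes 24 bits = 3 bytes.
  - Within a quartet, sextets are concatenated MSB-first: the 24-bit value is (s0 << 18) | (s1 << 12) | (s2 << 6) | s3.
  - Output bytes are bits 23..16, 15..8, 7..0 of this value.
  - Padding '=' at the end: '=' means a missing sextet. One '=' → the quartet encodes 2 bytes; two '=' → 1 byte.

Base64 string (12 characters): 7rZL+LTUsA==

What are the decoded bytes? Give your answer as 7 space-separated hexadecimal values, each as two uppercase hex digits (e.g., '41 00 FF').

After char 0 ('7'=59): chars_in_quartet=1 acc=0x3B bytes_emitted=0
After char 1 ('r'=43): chars_in_quartet=2 acc=0xEEB bytes_emitted=0
After char 2 ('Z'=25): chars_in_quartet=3 acc=0x3BAD9 bytes_emitted=0
After char 3 ('L'=11): chars_in_quartet=4 acc=0xEEB64B -> emit EE B6 4B, reset; bytes_emitted=3
After char 4 ('+'=62): chars_in_quartet=1 acc=0x3E bytes_emitted=3
After char 5 ('L'=11): chars_in_quartet=2 acc=0xF8B bytes_emitted=3
After char 6 ('T'=19): chars_in_quartet=3 acc=0x3E2D3 bytes_emitted=3
After char 7 ('U'=20): chars_in_quartet=4 acc=0xF8B4D4 -> emit F8 B4 D4, reset; bytes_emitted=6
After char 8 ('s'=44): chars_in_quartet=1 acc=0x2C bytes_emitted=6
After char 9 ('A'=0): chars_in_quartet=2 acc=0xB00 bytes_emitted=6
Padding '==': partial quartet acc=0xB00 -> emit B0; bytes_emitted=7

Answer: EE B6 4B F8 B4 D4 B0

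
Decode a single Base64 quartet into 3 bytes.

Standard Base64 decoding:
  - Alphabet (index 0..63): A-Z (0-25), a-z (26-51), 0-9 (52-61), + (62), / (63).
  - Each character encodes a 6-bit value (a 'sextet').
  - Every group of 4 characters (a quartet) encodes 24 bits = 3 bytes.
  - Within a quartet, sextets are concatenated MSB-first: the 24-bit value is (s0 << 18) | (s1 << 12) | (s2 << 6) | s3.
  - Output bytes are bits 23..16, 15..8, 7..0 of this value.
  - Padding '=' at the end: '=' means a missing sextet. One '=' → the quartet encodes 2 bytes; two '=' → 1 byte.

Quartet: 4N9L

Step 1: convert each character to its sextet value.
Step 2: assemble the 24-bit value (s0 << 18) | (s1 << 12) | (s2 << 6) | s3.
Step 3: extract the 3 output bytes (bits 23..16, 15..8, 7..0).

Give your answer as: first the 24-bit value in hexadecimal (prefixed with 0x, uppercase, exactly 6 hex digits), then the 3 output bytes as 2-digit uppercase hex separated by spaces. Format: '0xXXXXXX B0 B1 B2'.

Sextets: 4=56, N=13, 9=61, L=11
24-bit: (56<<18) | (13<<12) | (61<<6) | 11
      = 0xE00000 | 0x00D000 | 0x000F40 | 0x00000B
      = 0xE0DF4B
Bytes: (v>>16)&0xFF=E0, (v>>8)&0xFF=DF, v&0xFF=4B

Answer: 0xE0DF4B E0 DF 4B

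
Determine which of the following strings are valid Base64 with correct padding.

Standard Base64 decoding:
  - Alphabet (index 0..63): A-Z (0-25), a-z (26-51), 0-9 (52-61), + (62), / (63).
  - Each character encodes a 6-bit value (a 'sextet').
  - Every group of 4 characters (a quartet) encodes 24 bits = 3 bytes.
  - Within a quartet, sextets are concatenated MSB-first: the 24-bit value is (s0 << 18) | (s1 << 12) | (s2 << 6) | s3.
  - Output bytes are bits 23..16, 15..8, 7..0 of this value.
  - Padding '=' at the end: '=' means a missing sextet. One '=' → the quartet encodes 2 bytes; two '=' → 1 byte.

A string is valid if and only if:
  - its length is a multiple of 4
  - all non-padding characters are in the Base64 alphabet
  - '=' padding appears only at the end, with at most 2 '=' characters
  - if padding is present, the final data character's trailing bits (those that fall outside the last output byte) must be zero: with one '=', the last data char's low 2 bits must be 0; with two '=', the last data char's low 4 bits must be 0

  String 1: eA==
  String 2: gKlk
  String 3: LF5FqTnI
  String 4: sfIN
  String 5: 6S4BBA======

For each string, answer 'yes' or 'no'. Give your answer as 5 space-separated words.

String 1: 'eA==' → valid
String 2: 'gKlk' → valid
String 3: 'LF5FqTnI' → valid
String 4: 'sfIN' → valid
String 5: '6S4BBA======' → invalid (6 pad chars (max 2))

Answer: yes yes yes yes no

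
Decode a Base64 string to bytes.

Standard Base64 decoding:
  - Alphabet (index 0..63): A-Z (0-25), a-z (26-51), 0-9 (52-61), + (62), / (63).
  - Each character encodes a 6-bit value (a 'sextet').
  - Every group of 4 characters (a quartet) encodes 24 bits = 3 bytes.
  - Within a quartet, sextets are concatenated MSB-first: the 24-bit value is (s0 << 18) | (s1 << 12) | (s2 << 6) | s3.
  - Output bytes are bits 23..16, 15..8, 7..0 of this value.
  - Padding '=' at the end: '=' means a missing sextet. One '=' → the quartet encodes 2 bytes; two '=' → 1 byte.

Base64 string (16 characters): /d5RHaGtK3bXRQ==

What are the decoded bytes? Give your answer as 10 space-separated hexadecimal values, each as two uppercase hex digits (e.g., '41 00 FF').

Answer: FD DE 51 1D A1 AD 2B 76 D7 45

Derivation:
After char 0 ('/'=63): chars_in_quartet=1 acc=0x3F bytes_emitted=0
After char 1 ('d'=29): chars_in_quartet=2 acc=0xFDD bytes_emitted=0
After char 2 ('5'=57): chars_in_quartet=3 acc=0x3F779 bytes_emitted=0
After char 3 ('R'=17): chars_in_quartet=4 acc=0xFDDE51 -> emit FD DE 51, reset; bytes_emitted=3
After char 4 ('H'=7): chars_in_quartet=1 acc=0x7 bytes_emitted=3
After char 5 ('a'=26): chars_in_quartet=2 acc=0x1DA bytes_emitted=3
After char 6 ('G'=6): chars_in_quartet=3 acc=0x7686 bytes_emitted=3
After char 7 ('t'=45): chars_in_quartet=4 acc=0x1DA1AD -> emit 1D A1 AD, reset; bytes_emitted=6
After char 8 ('K'=10): chars_in_quartet=1 acc=0xA bytes_emitted=6
After char 9 ('3'=55): chars_in_quartet=2 acc=0x2B7 bytes_emitted=6
After char 10 ('b'=27): chars_in_quartet=3 acc=0xADDB bytes_emitted=6
After char 11 ('X'=23): chars_in_quartet=4 acc=0x2B76D7 -> emit 2B 76 D7, reset; bytes_emitted=9
After char 12 ('R'=17): chars_in_quartet=1 acc=0x11 bytes_emitted=9
After char 13 ('Q'=16): chars_in_quartet=2 acc=0x450 bytes_emitted=9
Padding '==': partial quartet acc=0x450 -> emit 45; bytes_emitted=10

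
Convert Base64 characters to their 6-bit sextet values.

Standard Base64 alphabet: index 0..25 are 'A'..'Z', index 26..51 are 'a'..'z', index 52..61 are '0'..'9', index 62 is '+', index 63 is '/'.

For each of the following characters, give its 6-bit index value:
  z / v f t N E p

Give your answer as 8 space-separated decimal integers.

'z': a..z range, 26 + ord('z') − ord('a') = 51
'/': index 63
'v': a..z range, 26 + ord('v') − ord('a') = 47
'f': a..z range, 26 + ord('f') − ord('a') = 31
't': a..z range, 26 + ord('t') − ord('a') = 45
'N': A..Z range, ord('N') − ord('A') = 13
'E': A..Z range, ord('E') − ord('A') = 4
'p': a..z range, 26 + ord('p') − ord('a') = 41

Answer: 51 63 47 31 45 13 4 41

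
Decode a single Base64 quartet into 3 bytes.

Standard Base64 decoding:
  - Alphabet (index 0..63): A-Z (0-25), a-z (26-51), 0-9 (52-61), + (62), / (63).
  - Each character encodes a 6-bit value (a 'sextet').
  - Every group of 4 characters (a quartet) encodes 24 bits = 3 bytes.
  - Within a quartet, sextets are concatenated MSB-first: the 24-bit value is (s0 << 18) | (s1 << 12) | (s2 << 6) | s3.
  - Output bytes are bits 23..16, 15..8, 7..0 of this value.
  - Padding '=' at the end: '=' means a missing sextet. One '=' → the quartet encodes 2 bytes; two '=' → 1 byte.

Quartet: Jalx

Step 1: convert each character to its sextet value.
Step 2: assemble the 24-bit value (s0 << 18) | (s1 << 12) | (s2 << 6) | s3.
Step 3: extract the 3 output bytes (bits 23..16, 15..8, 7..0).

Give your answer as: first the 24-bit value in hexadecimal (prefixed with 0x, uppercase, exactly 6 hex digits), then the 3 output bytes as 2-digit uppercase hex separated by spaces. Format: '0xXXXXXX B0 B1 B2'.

Sextets: J=9, a=26, l=37, x=49
24-bit: (9<<18) | (26<<12) | (37<<6) | 49
      = 0x240000 | 0x01A000 | 0x000940 | 0x000031
      = 0x25A971
Bytes: (v>>16)&0xFF=25, (v>>8)&0xFF=A9, v&0xFF=71

Answer: 0x25A971 25 A9 71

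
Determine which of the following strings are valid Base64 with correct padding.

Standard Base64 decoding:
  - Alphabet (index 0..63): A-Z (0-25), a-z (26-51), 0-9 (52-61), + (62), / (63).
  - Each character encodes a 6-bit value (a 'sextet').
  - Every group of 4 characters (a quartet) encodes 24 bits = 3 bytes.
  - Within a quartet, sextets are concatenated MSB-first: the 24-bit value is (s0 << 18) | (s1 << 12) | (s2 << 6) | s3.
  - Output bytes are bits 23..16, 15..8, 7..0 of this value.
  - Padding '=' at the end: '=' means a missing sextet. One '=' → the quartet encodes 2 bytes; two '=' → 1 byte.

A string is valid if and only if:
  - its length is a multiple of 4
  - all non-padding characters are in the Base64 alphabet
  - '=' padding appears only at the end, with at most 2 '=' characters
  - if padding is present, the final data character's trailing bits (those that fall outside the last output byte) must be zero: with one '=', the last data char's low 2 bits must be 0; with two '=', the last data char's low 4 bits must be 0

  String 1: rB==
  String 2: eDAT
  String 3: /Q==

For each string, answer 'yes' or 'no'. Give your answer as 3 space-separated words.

Answer: no yes yes

Derivation:
String 1: 'rB==' → invalid (bad trailing bits)
String 2: 'eDAT' → valid
String 3: '/Q==' → valid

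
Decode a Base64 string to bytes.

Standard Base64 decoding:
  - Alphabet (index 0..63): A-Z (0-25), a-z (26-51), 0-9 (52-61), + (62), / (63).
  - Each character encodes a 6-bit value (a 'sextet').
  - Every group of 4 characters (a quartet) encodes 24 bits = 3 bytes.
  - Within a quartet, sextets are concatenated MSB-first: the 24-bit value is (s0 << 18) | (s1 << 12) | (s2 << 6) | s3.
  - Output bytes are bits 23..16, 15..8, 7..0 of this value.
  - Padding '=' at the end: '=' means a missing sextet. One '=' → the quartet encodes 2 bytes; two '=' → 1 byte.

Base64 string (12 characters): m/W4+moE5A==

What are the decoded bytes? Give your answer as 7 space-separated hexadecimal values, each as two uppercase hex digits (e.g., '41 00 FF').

Answer: 9B F5 B8 FA 6A 04 E4

Derivation:
After char 0 ('m'=38): chars_in_quartet=1 acc=0x26 bytes_emitted=0
After char 1 ('/'=63): chars_in_quartet=2 acc=0x9BF bytes_emitted=0
After char 2 ('W'=22): chars_in_quartet=3 acc=0x26FD6 bytes_emitted=0
After char 3 ('4'=56): chars_in_quartet=4 acc=0x9BF5B8 -> emit 9B F5 B8, reset; bytes_emitted=3
After char 4 ('+'=62): chars_in_quartet=1 acc=0x3E bytes_emitted=3
After char 5 ('m'=38): chars_in_quartet=2 acc=0xFA6 bytes_emitted=3
After char 6 ('o'=40): chars_in_quartet=3 acc=0x3E9A8 bytes_emitted=3
After char 7 ('E'=4): chars_in_quartet=4 acc=0xFA6A04 -> emit FA 6A 04, reset; bytes_emitted=6
After char 8 ('5'=57): chars_in_quartet=1 acc=0x39 bytes_emitted=6
After char 9 ('A'=0): chars_in_quartet=2 acc=0xE40 bytes_emitted=6
Padding '==': partial quartet acc=0xE40 -> emit E4; bytes_emitted=7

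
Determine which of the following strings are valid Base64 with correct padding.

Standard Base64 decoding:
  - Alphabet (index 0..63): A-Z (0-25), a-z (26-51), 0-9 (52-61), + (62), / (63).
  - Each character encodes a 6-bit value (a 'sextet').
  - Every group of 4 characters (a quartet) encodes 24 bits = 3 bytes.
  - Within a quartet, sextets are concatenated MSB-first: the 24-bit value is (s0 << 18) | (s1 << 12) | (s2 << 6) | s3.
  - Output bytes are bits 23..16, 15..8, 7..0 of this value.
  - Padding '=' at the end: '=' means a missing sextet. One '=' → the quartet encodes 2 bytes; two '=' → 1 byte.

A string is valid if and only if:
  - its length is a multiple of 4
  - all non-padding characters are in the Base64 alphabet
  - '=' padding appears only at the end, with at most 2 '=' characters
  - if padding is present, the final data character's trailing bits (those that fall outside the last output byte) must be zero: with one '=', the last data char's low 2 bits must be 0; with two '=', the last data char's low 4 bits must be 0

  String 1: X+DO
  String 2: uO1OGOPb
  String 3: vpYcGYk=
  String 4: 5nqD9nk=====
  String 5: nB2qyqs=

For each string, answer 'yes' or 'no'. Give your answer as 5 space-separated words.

String 1: 'X+DO' → valid
String 2: 'uO1OGOPb' → valid
String 3: 'vpYcGYk=' → valid
String 4: '5nqD9nk=====' → invalid (5 pad chars (max 2))
String 5: 'nB2qyqs=' → valid

Answer: yes yes yes no yes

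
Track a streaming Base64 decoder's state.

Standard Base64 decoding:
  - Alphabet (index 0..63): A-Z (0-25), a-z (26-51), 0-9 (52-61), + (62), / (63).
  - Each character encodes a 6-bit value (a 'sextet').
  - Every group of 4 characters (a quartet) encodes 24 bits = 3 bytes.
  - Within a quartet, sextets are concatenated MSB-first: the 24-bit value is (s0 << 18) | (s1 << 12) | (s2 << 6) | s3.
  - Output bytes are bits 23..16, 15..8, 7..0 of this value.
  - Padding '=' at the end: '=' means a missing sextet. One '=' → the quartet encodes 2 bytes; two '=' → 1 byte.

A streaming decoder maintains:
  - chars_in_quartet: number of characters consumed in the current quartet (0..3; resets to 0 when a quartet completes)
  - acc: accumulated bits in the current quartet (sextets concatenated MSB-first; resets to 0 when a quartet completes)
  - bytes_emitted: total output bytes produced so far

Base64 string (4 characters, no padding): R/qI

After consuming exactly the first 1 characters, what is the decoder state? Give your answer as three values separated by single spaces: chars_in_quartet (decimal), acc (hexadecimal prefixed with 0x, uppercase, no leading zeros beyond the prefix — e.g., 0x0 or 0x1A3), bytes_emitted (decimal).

After char 0 ('R'=17): chars_in_quartet=1 acc=0x11 bytes_emitted=0

Answer: 1 0x11 0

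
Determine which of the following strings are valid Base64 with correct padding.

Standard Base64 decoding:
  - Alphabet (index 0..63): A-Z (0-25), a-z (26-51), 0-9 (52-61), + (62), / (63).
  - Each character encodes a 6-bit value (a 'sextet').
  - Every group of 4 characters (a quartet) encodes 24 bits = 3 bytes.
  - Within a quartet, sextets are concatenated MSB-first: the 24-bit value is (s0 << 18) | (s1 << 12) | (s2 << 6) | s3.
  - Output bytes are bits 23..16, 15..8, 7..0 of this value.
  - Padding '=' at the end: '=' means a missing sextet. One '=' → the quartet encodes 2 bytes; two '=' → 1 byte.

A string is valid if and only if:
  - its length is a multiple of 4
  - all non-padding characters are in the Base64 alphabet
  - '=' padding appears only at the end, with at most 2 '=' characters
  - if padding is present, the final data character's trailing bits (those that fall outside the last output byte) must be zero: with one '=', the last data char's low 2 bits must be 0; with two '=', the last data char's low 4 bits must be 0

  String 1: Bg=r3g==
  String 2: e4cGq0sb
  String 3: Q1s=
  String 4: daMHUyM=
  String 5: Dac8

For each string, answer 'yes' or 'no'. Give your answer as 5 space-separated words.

String 1: 'Bg=r3g==' → invalid (bad char(s): ['=']; '=' in middle)
String 2: 'e4cGq0sb' → valid
String 3: 'Q1s=' → valid
String 4: 'daMHUyM=' → valid
String 5: 'Dac8' → valid

Answer: no yes yes yes yes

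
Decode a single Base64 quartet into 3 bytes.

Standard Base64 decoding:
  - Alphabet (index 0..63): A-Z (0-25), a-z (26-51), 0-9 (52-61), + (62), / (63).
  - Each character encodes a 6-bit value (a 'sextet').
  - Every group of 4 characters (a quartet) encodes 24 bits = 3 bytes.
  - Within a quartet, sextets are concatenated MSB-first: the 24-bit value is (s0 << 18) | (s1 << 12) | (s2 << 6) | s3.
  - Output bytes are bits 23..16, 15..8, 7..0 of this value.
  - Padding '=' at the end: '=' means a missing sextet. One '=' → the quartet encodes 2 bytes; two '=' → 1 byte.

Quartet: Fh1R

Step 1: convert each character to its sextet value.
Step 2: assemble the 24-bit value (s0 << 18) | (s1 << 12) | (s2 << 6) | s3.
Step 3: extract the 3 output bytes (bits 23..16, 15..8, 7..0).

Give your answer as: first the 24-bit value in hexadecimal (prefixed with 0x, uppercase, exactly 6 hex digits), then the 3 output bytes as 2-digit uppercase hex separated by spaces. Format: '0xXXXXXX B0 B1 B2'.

Sextets: F=5, h=33, 1=53, R=17
24-bit: (5<<18) | (33<<12) | (53<<6) | 17
      = 0x140000 | 0x021000 | 0x000D40 | 0x000011
      = 0x161D51
Bytes: (v>>16)&0xFF=16, (v>>8)&0xFF=1D, v&0xFF=51

Answer: 0x161D51 16 1D 51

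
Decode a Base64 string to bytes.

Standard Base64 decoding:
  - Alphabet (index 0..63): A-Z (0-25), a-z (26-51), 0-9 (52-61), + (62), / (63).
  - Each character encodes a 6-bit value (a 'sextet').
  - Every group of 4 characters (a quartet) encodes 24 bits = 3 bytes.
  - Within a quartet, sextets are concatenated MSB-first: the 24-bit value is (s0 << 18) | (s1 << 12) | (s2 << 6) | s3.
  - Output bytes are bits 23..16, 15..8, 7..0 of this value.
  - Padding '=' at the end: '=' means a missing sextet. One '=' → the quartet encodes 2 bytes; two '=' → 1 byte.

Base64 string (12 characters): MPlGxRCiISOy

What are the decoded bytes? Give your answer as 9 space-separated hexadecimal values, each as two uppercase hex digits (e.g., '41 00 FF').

Answer: 30 F9 46 C5 10 A2 21 23 B2

Derivation:
After char 0 ('M'=12): chars_in_quartet=1 acc=0xC bytes_emitted=0
After char 1 ('P'=15): chars_in_quartet=2 acc=0x30F bytes_emitted=0
After char 2 ('l'=37): chars_in_quartet=3 acc=0xC3E5 bytes_emitted=0
After char 3 ('G'=6): chars_in_quartet=4 acc=0x30F946 -> emit 30 F9 46, reset; bytes_emitted=3
After char 4 ('x'=49): chars_in_quartet=1 acc=0x31 bytes_emitted=3
After char 5 ('R'=17): chars_in_quartet=2 acc=0xC51 bytes_emitted=3
After char 6 ('C'=2): chars_in_quartet=3 acc=0x31442 bytes_emitted=3
After char 7 ('i'=34): chars_in_quartet=4 acc=0xC510A2 -> emit C5 10 A2, reset; bytes_emitted=6
After char 8 ('I'=8): chars_in_quartet=1 acc=0x8 bytes_emitted=6
After char 9 ('S'=18): chars_in_quartet=2 acc=0x212 bytes_emitted=6
After char 10 ('O'=14): chars_in_quartet=3 acc=0x848E bytes_emitted=6
After char 11 ('y'=50): chars_in_quartet=4 acc=0x2123B2 -> emit 21 23 B2, reset; bytes_emitted=9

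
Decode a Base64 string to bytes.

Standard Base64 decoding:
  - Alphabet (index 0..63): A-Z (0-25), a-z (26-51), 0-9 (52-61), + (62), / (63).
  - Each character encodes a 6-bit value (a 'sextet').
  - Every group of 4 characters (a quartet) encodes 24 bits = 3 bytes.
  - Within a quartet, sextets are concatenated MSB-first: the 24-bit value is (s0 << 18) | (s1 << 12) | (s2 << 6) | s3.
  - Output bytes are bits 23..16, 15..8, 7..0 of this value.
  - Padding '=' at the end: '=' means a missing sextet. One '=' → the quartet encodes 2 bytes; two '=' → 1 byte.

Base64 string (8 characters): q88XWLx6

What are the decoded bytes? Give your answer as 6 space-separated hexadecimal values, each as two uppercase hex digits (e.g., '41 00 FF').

Answer: AB CF 17 58 BC 7A

Derivation:
After char 0 ('q'=42): chars_in_quartet=1 acc=0x2A bytes_emitted=0
After char 1 ('8'=60): chars_in_quartet=2 acc=0xABC bytes_emitted=0
After char 2 ('8'=60): chars_in_quartet=3 acc=0x2AF3C bytes_emitted=0
After char 3 ('X'=23): chars_in_quartet=4 acc=0xABCF17 -> emit AB CF 17, reset; bytes_emitted=3
After char 4 ('W'=22): chars_in_quartet=1 acc=0x16 bytes_emitted=3
After char 5 ('L'=11): chars_in_quartet=2 acc=0x58B bytes_emitted=3
After char 6 ('x'=49): chars_in_quartet=3 acc=0x162F1 bytes_emitted=3
After char 7 ('6'=58): chars_in_quartet=4 acc=0x58BC7A -> emit 58 BC 7A, reset; bytes_emitted=6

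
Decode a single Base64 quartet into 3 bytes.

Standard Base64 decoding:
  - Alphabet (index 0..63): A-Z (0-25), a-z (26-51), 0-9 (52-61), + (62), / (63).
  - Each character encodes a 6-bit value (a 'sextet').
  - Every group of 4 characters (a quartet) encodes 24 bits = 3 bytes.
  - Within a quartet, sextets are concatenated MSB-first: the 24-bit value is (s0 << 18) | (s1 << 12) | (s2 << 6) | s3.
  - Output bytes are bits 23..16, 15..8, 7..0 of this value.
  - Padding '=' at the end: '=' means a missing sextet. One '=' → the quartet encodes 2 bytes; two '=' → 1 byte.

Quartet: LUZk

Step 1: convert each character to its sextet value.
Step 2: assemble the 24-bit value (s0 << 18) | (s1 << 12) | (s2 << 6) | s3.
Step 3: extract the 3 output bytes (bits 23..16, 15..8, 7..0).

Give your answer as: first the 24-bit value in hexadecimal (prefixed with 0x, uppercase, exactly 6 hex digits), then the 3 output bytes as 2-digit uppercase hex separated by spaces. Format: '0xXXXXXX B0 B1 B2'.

Sextets: L=11, U=20, Z=25, k=36
24-bit: (11<<18) | (20<<12) | (25<<6) | 36
      = 0x2C0000 | 0x014000 | 0x000640 | 0x000024
      = 0x2D4664
Bytes: (v>>16)&0xFF=2D, (v>>8)&0xFF=46, v&0xFF=64

Answer: 0x2D4664 2D 46 64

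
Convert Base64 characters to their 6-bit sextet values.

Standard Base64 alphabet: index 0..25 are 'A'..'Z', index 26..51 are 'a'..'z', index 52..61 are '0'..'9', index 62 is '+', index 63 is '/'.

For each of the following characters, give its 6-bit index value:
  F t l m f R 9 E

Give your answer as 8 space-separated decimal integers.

'F': A..Z range, ord('F') − ord('A') = 5
't': a..z range, 26 + ord('t') − ord('a') = 45
'l': a..z range, 26 + ord('l') − ord('a') = 37
'm': a..z range, 26 + ord('m') − ord('a') = 38
'f': a..z range, 26 + ord('f') − ord('a') = 31
'R': A..Z range, ord('R') − ord('A') = 17
'9': 0..9 range, 52 + ord('9') − ord('0') = 61
'E': A..Z range, ord('E') − ord('A') = 4

Answer: 5 45 37 38 31 17 61 4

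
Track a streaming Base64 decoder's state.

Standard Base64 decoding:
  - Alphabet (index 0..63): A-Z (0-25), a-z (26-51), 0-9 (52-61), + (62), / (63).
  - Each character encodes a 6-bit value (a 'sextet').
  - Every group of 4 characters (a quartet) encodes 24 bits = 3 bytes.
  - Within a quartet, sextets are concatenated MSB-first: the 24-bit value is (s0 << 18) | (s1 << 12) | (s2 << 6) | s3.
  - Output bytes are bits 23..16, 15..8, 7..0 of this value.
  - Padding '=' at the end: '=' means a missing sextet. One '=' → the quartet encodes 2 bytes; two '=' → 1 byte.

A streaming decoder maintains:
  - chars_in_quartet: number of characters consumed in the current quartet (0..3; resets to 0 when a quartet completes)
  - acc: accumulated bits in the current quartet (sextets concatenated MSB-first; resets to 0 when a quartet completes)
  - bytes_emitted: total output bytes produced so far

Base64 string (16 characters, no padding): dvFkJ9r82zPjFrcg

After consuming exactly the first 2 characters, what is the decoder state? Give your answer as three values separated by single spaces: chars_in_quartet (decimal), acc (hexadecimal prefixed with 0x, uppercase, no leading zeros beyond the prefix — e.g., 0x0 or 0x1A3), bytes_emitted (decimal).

Answer: 2 0x76F 0

Derivation:
After char 0 ('d'=29): chars_in_quartet=1 acc=0x1D bytes_emitted=0
After char 1 ('v'=47): chars_in_quartet=2 acc=0x76F bytes_emitted=0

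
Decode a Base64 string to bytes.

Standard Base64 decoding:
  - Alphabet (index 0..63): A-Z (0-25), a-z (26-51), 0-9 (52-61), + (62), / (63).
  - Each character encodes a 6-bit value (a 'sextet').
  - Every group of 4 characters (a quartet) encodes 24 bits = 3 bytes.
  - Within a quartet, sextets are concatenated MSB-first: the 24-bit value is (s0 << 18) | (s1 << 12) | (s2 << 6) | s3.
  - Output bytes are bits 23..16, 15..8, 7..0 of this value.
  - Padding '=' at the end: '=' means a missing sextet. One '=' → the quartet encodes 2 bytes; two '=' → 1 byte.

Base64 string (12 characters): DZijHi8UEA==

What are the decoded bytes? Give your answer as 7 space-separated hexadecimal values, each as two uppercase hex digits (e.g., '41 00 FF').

After char 0 ('D'=3): chars_in_quartet=1 acc=0x3 bytes_emitted=0
After char 1 ('Z'=25): chars_in_quartet=2 acc=0xD9 bytes_emitted=0
After char 2 ('i'=34): chars_in_quartet=3 acc=0x3662 bytes_emitted=0
After char 3 ('j'=35): chars_in_quartet=4 acc=0xD98A3 -> emit 0D 98 A3, reset; bytes_emitted=3
After char 4 ('H'=7): chars_in_quartet=1 acc=0x7 bytes_emitted=3
After char 5 ('i'=34): chars_in_quartet=2 acc=0x1E2 bytes_emitted=3
After char 6 ('8'=60): chars_in_quartet=3 acc=0x78BC bytes_emitted=3
After char 7 ('U'=20): chars_in_quartet=4 acc=0x1E2F14 -> emit 1E 2F 14, reset; bytes_emitted=6
After char 8 ('E'=4): chars_in_quartet=1 acc=0x4 bytes_emitted=6
After char 9 ('A'=0): chars_in_quartet=2 acc=0x100 bytes_emitted=6
Padding '==': partial quartet acc=0x100 -> emit 10; bytes_emitted=7

Answer: 0D 98 A3 1E 2F 14 10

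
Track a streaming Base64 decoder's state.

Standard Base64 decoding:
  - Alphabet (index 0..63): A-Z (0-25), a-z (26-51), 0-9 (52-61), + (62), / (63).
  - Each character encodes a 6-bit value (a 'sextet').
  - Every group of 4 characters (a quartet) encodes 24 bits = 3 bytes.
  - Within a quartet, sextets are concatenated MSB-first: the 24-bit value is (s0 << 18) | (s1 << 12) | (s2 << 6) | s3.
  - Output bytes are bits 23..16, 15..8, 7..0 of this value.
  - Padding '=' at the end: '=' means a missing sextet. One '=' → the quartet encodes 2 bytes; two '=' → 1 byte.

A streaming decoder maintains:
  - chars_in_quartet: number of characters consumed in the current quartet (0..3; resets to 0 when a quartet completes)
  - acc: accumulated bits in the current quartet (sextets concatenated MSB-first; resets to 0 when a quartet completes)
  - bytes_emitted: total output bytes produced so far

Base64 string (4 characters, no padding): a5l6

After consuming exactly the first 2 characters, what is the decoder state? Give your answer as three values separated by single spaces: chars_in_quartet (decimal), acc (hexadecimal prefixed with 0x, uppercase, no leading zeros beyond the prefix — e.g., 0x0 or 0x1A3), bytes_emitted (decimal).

After char 0 ('a'=26): chars_in_quartet=1 acc=0x1A bytes_emitted=0
After char 1 ('5'=57): chars_in_quartet=2 acc=0x6B9 bytes_emitted=0

Answer: 2 0x6B9 0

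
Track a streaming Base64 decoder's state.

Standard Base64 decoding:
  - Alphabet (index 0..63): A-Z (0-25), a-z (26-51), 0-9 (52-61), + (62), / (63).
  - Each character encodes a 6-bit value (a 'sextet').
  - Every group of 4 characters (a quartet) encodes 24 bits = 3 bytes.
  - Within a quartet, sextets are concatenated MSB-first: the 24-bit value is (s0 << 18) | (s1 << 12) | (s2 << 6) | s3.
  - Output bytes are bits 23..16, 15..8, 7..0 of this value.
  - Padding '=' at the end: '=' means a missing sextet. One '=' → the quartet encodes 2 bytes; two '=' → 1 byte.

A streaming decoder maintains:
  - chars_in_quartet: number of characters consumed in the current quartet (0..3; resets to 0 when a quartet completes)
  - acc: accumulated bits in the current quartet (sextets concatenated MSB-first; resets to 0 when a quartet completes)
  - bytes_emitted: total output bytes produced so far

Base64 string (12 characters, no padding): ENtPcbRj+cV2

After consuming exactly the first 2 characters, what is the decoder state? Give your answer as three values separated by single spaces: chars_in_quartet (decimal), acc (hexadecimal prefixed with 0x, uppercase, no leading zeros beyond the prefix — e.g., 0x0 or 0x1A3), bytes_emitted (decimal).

After char 0 ('E'=4): chars_in_quartet=1 acc=0x4 bytes_emitted=0
After char 1 ('N'=13): chars_in_quartet=2 acc=0x10D bytes_emitted=0

Answer: 2 0x10D 0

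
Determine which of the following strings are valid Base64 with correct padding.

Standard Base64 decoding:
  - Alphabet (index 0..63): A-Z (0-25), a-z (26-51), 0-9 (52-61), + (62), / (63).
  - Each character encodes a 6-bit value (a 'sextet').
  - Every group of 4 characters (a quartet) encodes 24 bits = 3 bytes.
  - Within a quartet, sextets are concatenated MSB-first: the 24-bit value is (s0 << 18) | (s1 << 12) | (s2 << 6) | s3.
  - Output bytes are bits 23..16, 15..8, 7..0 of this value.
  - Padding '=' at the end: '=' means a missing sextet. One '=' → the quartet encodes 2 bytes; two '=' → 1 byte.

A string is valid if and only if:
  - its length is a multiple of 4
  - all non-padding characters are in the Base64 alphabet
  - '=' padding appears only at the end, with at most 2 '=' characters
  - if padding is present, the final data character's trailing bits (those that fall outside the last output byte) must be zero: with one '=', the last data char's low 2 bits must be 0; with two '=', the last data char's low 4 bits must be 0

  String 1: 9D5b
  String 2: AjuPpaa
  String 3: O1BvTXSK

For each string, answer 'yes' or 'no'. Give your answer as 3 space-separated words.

Answer: yes no yes

Derivation:
String 1: '9D5b' → valid
String 2: 'AjuPpaa' → invalid (len=7 not mult of 4)
String 3: 'O1BvTXSK' → valid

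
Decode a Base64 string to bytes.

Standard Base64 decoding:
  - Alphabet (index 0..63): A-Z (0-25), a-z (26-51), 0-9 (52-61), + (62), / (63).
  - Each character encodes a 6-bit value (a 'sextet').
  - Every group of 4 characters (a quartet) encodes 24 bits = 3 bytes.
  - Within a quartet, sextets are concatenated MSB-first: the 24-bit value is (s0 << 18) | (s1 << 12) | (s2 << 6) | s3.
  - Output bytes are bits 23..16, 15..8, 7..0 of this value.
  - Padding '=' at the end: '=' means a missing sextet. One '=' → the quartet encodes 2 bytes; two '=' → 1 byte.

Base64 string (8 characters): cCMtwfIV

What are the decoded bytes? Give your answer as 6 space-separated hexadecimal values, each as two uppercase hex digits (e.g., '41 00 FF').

Answer: 70 23 2D C1 F2 15

Derivation:
After char 0 ('c'=28): chars_in_quartet=1 acc=0x1C bytes_emitted=0
After char 1 ('C'=2): chars_in_quartet=2 acc=0x702 bytes_emitted=0
After char 2 ('M'=12): chars_in_quartet=3 acc=0x1C08C bytes_emitted=0
After char 3 ('t'=45): chars_in_quartet=4 acc=0x70232D -> emit 70 23 2D, reset; bytes_emitted=3
After char 4 ('w'=48): chars_in_quartet=1 acc=0x30 bytes_emitted=3
After char 5 ('f'=31): chars_in_quartet=2 acc=0xC1F bytes_emitted=3
After char 6 ('I'=8): chars_in_quartet=3 acc=0x307C8 bytes_emitted=3
After char 7 ('V'=21): chars_in_quartet=4 acc=0xC1F215 -> emit C1 F2 15, reset; bytes_emitted=6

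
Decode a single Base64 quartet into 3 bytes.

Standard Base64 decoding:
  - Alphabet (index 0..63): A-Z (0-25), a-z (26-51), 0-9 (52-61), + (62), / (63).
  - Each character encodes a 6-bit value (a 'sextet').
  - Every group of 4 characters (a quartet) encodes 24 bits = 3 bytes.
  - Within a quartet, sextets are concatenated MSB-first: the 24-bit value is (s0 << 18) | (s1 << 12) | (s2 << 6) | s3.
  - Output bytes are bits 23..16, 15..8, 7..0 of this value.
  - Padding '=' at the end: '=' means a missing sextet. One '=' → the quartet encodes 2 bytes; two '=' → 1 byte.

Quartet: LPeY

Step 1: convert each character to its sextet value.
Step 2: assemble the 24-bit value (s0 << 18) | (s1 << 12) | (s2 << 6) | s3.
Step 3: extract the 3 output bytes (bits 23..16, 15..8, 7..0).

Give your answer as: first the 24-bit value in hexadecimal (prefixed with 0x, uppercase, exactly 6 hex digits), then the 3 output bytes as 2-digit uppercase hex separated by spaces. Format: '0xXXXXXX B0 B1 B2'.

Sextets: L=11, P=15, e=30, Y=24
24-bit: (11<<18) | (15<<12) | (30<<6) | 24
      = 0x2C0000 | 0x00F000 | 0x000780 | 0x000018
      = 0x2CF798
Bytes: (v>>16)&0xFF=2C, (v>>8)&0xFF=F7, v&0xFF=98

Answer: 0x2CF798 2C F7 98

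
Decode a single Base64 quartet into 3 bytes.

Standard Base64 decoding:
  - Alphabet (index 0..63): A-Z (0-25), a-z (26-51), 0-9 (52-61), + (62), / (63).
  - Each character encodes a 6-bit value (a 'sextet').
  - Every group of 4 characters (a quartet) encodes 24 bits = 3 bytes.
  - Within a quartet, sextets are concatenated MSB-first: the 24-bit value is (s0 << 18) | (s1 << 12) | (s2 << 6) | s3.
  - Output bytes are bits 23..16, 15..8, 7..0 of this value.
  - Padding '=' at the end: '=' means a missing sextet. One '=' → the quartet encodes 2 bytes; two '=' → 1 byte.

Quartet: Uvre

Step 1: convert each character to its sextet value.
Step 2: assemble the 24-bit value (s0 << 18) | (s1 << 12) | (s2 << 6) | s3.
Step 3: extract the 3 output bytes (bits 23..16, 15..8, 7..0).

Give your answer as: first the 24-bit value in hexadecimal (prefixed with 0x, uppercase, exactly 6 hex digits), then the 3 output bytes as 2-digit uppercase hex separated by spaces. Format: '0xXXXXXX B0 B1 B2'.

Answer: 0x52FADE 52 FA DE

Derivation:
Sextets: U=20, v=47, r=43, e=30
24-bit: (20<<18) | (47<<12) | (43<<6) | 30
      = 0x500000 | 0x02F000 | 0x000AC0 | 0x00001E
      = 0x52FADE
Bytes: (v>>16)&0xFF=52, (v>>8)&0xFF=FA, v&0xFF=DE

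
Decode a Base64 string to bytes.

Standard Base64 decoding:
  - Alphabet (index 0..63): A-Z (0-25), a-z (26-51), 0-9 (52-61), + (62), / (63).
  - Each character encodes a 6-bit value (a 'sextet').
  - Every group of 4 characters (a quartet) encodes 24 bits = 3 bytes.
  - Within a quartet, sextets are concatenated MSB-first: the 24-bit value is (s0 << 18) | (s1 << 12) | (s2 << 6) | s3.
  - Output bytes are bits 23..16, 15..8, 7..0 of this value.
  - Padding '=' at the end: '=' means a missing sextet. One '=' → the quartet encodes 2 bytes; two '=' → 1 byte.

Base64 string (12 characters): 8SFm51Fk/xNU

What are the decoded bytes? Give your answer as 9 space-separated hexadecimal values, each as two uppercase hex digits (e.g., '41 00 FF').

Answer: F1 21 66 E7 51 64 FF 13 54

Derivation:
After char 0 ('8'=60): chars_in_quartet=1 acc=0x3C bytes_emitted=0
After char 1 ('S'=18): chars_in_quartet=2 acc=0xF12 bytes_emitted=0
After char 2 ('F'=5): chars_in_quartet=3 acc=0x3C485 bytes_emitted=0
After char 3 ('m'=38): chars_in_quartet=4 acc=0xF12166 -> emit F1 21 66, reset; bytes_emitted=3
After char 4 ('5'=57): chars_in_quartet=1 acc=0x39 bytes_emitted=3
After char 5 ('1'=53): chars_in_quartet=2 acc=0xE75 bytes_emitted=3
After char 6 ('F'=5): chars_in_quartet=3 acc=0x39D45 bytes_emitted=3
After char 7 ('k'=36): chars_in_quartet=4 acc=0xE75164 -> emit E7 51 64, reset; bytes_emitted=6
After char 8 ('/'=63): chars_in_quartet=1 acc=0x3F bytes_emitted=6
After char 9 ('x'=49): chars_in_quartet=2 acc=0xFF1 bytes_emitted=6
After char 10 ('N'=13): chars_in_quartet=3 acc=0x3FC4D bytes_emitted=6
After char 11 ('U'=20): chars_in_quartet=4 acc=0xFF1354 -> emit FF 13 54, reset; bytes_emitted=9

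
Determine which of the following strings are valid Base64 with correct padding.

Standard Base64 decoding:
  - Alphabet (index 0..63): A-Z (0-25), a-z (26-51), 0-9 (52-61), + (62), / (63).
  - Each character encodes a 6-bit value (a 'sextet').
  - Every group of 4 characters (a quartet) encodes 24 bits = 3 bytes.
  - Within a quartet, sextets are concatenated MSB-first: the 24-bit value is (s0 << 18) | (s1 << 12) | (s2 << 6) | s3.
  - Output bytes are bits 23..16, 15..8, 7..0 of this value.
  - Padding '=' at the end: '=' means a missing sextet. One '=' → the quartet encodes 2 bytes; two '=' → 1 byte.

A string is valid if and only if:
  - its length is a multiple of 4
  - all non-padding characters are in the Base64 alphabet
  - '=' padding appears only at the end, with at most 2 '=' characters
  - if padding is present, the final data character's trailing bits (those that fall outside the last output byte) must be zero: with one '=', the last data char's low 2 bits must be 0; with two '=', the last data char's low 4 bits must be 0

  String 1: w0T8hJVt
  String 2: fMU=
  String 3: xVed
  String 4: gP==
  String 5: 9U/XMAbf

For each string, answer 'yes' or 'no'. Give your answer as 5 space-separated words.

String 1: 'w0T8hJVt' → valid
String 2: 'fMU=' → valid
String 3: 'xVed' → valid
String 4: 'gP==' → invalid (bad trailing bits)
String 5: '9U/XMAbf' → valid

Answer: yes yes yes no yes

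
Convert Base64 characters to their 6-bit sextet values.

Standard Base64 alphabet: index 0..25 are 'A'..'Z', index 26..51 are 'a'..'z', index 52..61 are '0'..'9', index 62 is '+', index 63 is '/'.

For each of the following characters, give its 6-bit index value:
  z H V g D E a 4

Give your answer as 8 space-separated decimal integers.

'z': a..z range, 26 + ord('z') − ord('a') = 51
'H': A..Z range, ord('H') − ord('A') = 7
'V': A..Z range, ord('V') − ord('A') = 21
'g': a..z range, 26 + ord('g') − ord('a') = 32
'D': A..Z range, ord('D') − ord('A') = 3
'E': A..Z range, ord('E') − ord('A') = 4
'a': a..z range, 26 + ord('a') − ord('a') = 26
'4': 0..9 range, 52 + ord('4') − ord('0') = 56

Answer: 51 7 21 32 3 4 26 56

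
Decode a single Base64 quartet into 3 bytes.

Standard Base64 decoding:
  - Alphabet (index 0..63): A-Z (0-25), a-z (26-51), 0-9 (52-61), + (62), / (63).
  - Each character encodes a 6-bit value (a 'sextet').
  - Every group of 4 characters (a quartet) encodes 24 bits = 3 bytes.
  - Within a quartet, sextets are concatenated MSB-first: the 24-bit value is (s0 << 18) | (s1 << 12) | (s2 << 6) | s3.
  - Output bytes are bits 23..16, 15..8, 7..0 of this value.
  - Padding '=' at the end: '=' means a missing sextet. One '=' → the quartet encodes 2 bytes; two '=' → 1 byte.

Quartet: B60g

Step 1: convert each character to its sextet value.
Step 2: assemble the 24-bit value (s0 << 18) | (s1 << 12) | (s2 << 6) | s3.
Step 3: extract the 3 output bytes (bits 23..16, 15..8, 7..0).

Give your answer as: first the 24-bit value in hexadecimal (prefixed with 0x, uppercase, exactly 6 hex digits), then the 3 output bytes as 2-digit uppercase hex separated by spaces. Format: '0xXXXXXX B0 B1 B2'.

Sextets: B=1, 6=58, 0=52, g=32
24-bit: (1<<18) | (58<<12) | (52<<6) | 32
      = 0x040000 | 0x03A000 | 0x000D00 | 0x000020
      = 0x07AD20
Bytes: (v>>16)&0xFF=07, (v>>8)&0xFF=AD, v&0xFF=20

Answer: 0x07AD20 07 AD 20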